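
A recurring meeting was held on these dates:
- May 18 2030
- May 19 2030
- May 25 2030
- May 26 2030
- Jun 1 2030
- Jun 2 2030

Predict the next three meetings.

Gaps: 1, 6, 1, 6, 1 days — not constant, but cyclic with period 2.
The events fall on every Saturday and Sunday.
Next Saturday: Jun 8 2030.
Next Sunday: Jun 9 2030.
The following Saturday is Jun 15 2030.

Jun 8 2030, Jun 9 2030, Jun 15 2030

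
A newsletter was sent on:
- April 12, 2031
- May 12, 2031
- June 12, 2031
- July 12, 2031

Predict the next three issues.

The day-of-month is always 12 (30, 31, 30 days between events).
So this recurs on the 12th of each month.
Next: August 2031 → August 12, 2031.
Next: September 2031 → September 12, 2031.
October 2031: October 12, 2031.

August 12, 2031; September 12, 2031; October 12, 2031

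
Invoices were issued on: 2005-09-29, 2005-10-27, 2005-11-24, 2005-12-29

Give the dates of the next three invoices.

All Thursdays; the gaps (28, 28, 35) vary with month length.
This is the last Thursday of each month.
January 2006 ends with Thursday 2006-01-26.
Last Thursday of February 2006: 2006-02-23.
Last Thursday of March 2006: 2006-03-30.

2006-01-26, 2006-02-23, 2006-03-30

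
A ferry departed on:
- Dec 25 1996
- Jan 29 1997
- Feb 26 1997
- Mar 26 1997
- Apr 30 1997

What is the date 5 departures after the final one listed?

Sep 24 1997

These are Wednesdays with 35, 28, 28, 35-day gaps.
Each is the final Wednesday of its month — Jan 29 1997 is past the 28th, so '4th Wednesday' doesn't fit.
Last Wednesday of May 1997: May 28 1997.
Last Wednesday of June 1997: Jun 25 1997.
July 1997 ends with Wednesday Jul 30 1997.
August 1997 ends with Wednesday Aug 27 1997.
Last Wednesday of September 1997: Sep 24 1997.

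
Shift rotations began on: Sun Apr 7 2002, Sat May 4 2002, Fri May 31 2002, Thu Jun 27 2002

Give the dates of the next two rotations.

Wed Jul 24 2002, Tue Aug 20 2002

Gaps between consecutive events: 27, 27, 27 days — a constant 27-day interval.
Thu Jun 27 2002 + 27 days = Wed Jul 24 2002.
Wed Jul 24 2002 + 27 days = Tue Aug 20 2002.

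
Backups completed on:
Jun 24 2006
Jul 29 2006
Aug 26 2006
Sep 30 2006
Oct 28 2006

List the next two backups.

All Saturdays; the gaps (35, 28, 35, 28) vary with month length.
This is the last Saturday of each month.
November 2006 ends with Saturday Nov 25 2006.
December 2006 ends with Saturday Dec 30 2006.

Nov 25 2006, Dec 30 2006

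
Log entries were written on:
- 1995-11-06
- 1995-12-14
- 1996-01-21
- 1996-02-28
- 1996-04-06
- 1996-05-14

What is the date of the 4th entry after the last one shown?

1996-10-13

Gaps between consecutive events: 38, 38, 38, 38, 38 days — a constant 38-day interval.
1996-05-14 + 38 days = 1996-06-21.
1996-06-21 + 38 days = 1996-07-29.
1996-07-29 + 38 days = 1996-09-05.
1996-09-05 + 38 days = 1996-10-13.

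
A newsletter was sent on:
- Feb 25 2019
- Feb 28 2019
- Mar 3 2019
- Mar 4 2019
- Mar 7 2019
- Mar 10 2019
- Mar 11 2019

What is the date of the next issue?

The gap pattern 3, 3, 1, 3, 3, 1 repeats every 3 events.
These are the Mondays, Thursdays and Sundays of each week.
The following Thursday is Mar 14 2019.

Mar 14 2019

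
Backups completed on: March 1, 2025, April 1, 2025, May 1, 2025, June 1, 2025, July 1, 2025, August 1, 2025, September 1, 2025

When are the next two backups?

Each date is the 1st; the gaps (31, 30, 31, 30, 31, 31) track the month lengths.
The rule is the 1st of each month.
October 2025: October 1, 2025.
November 2025: November 1, 2025.

October 1, 2025; November 1, 2025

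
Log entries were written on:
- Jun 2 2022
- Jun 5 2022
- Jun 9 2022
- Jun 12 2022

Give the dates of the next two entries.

Every event lands on a Thursday or Sunday (gaps cycle 3, 4, 3).
So the schedule is: every Thursday and Sunday.
The following Thursday is Jun 16 2022.
Next Sunday: Jun 19 2022.

Jun 16 2022, Jun 19 2022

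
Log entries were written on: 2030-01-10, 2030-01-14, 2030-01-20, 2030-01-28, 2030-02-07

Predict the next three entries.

Gaps: 4, 6, 8, 10 days — each gap is 2 larger than the previous one.
Next gap: 12 days. 2030-02-07 + 12 days = 2030-02-19.
Next gap: 14 days. 2030-02-19 + 14 days = 2030-03-05.
Next gap: 16 days. 2030-03-05 + 16 days = 2030-03-21.

2030-02-19, 2030-03-05, 2030-03-21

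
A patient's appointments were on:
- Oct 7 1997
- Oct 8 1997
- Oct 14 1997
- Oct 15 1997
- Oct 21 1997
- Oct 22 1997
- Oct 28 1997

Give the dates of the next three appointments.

Gaps: 1, 6, 1, 6, 1, 6 days — not constant, but cyclic with period 2.
The events fall on every Tuesday and Wednesday.
The following Wednesday is Oct 29 1997.
Next Tuesday: Nov 4 1997.
Next Wednesday: Nov 5 1997.

Oct 29 1997, Nov 4 1997, Nov 5 1997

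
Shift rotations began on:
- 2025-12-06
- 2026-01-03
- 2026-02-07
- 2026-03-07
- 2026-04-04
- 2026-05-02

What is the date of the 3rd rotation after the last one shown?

These are Saturdays at 28- or 35-day spacing (28, 35, 28, 28, 28).
The pattern: 1st Saturday of the month.
1st Saturday of June 2026: 2026-06-06.
1st Saturday of July 2026: 2026-07-04.
1st Saturday of August 2026: 2026-08-01.

2026-08-01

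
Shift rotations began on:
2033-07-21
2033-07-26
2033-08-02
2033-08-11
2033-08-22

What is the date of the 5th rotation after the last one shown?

2033-11-15

The spacing grows by 2 each time: 5, 7, 9, 11 days.
Next gap: 13 days. 2033-08-22 + 13 days = 2033-09-04.
Next gap: 15 days. 2033-09-04 + 15 days = 2033-09-19.
Next gap: 17 days. 2033-09-19 + 17 days = 2033-10-06.
Next gap: 19 days. 2033-10-06 + 19 days = 2033-10-25.
Next gap: 21 days. 2033-10-25 + 21 days = 2033-11-15.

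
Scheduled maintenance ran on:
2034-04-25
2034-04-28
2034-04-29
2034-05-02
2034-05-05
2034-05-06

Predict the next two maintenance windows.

2034-05-09, 2034-05-12

Gaps: 3, 1, 3, 3, 1 days — not constant, but cyclic with period 3.
The events fall on every Tuesday, Friday and Saturday.
The following Tuesday is 2034-05-09.
Next Friday: 2034-05-12.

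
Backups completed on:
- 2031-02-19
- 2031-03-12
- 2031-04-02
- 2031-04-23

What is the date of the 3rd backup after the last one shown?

2031-06-25

The spacing is 21, 21, 21 days — always 21 days.
2031-04-23 + 21 days = 2031-05-14.
2031-05-14 + 21 days = 2031-06-04.
2031-06-04 + 21 days = 2031-06-25.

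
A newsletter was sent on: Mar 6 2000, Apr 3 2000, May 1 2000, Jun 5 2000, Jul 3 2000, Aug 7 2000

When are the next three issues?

Sep 4 2000, Oct 2 2000, Nov 6 2000

Gaps: 28, 28, 35, 28, 35 days — a mix of 28 and 35. Every date is a Monday.
Each is the 1st Monday of its month.
September 2000 — 1st Monday is Sep 4 2000.
1st Monday of October 2000: Oct 2 2000.
November 2000 — 1st Monday is Nov 6 2000.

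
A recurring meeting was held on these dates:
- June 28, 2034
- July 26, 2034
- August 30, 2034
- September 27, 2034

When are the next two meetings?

All Wednesdays; the gaps (28, 35, 28) vary with month length.
This is the last Wednesday of each month.
Last Wednesday of October 2034: October 25, 2034.
Last Wednesday of November 2034: November 29, 2034.

October 25, 2034; November 29, 2034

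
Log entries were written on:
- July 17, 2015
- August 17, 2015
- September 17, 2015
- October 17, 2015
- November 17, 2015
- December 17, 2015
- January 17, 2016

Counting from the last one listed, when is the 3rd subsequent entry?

April 17, 2016

Gaps: 31, 31, 30, 31, 30, 31 days — not constant. Every event is on the 17th of the month.
Pattern: the 17th of each month.
February 2016: February 17, 2016.
March 2016: March 17, 2016.
April 2016: April 17, 2016.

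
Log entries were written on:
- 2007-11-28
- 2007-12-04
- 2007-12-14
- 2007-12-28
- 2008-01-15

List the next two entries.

The spacing grows by 4 each time: 6, 10, 14, 18 days.
Next gap: 22 days. 2008-01-15 + 22 days = 2008-02-06.
Next gap: 26 days. 2008-02-06 + 26 days = 2008-03-03.

2008-02-06, 2008-03-03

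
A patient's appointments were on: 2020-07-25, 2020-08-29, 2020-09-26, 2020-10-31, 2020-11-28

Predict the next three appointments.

2020-12-26, 2021-01-30, 2021-02-27

All Saturdays; the gaps (35, 28, 35, 28) vary with month length.
This is the last Saturday of each month.
December 2020 ends with Saturday 2020-12-26.
Last Saturday of January 2021: 2021-01-30.
Last Saturday of February 2021: 2021-02-27.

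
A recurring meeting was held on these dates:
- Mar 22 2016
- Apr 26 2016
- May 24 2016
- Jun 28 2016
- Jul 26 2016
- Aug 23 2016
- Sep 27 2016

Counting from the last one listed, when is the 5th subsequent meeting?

Gaps: 35, 28, 35, 28, 28, 35 days — a mix of 28 and 35. Every date is a Tuesday.
Each is the 4th Tuesday of its month.
October 2016 — 4th Tuesday is Oct 25 2016.
4th Tuesday of November 2016: Nov 22 2016.
December 2016 — 4th Tuesday is Dec 27 2016.
January 2017 — 4th Tuesday is Jan 24 2017.
February 2017 — 4th Tuesday is Feb 28 2017.

Feb 28 2017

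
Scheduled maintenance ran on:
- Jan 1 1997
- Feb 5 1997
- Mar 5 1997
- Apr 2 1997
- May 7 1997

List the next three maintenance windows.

These are Wednesdays at 28- or 35-day spacing (35, 28, 28, 35).
The pattern: 1st Wednesday of the month.
1st Wednesday of June 1997: Jun 4 1997.
July 1997 — 1st Wednesday is Jul 2 1997.
1st Wednesday of August 1997: Aug 6 1997.

Jun 4 1997, Jul 2 1997, Aug 6 1997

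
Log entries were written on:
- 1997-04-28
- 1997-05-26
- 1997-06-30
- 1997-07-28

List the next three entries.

1997-08-25, 1997-09-29, 1997-10-27

Every date is a Monday; gaps 28, 35, 28 days.
Each is the last Monday of its month (at least one falls on the 29th or later, ruling out '4th Monday').
August 1997 ends with Monday 1997-08-25.
Last Monday of September 1997: 1997-09-29.
October 1997 ends with Monday 1997-10-27.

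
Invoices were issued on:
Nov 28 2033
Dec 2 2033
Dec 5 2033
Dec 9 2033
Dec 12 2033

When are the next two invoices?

Dec 16 2033, Dec 19 2033

Gaps: 4, 3, 4, 3 days — not constant, but cyclic with period 2.
The events fall on every Monday and Friday.
Next Friday: Dec 16 2033.
Next Monday: Dec 19 2033.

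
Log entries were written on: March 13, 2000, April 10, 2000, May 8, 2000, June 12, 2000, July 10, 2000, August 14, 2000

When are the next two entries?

Gaps: 28, 28, 35, 28, 35 days — a mix of 28 and 35. Every date is a Monday.
Each is the 2nd Monday of its month.
September 2000 — 2nd Monday is September 11, 2000.
October 2000 — 2nd Monday is October 9, 2000.

September 11, 2000; October 9, 2000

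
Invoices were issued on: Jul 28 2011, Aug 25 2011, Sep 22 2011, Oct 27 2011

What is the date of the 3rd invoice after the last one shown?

Jan 26 2012

These are Thursdays at 28- or 35-day spacing (28, 28, 35).
The pattern: 4th Thursday of the month.
November 2011 — 4th Thursday is Nov 24 2011.
4th Thursday of December 2011: Dec 22 2011.
4th Thursday of January 2012: Jan 26 2012.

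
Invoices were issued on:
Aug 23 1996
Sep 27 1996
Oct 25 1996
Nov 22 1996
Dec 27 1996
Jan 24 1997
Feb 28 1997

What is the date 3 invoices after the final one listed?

All dates are Fridays, 35, 28, 28, 35, 28, 35 days apart.
Specifically, the 4th Friday of each month.
March 1997 — 4th Friday is Mar 28 1997.
April 1997 — 4th Friday is Apr 25 1997.
May 1997 — 4th Friday is May 23 1997.

May 23 1997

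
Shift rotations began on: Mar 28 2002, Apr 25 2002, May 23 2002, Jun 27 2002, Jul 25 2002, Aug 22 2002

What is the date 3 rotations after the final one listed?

Gaps: 28, 28, 35, 28, 28 days — a mix of 28 and 35. Every date is a Thursday.
Each is the 4th Thursday of its month.
4th Thursday of September 2002: Sep 26 2002.
4th Thursday of October 2002: Oct 24 2002.
4th Thursday of November 2002: Nov 28 2002.

Nov 28 2002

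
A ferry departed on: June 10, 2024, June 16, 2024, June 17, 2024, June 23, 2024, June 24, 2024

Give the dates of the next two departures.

Gaps: 6, 1, 6, 1 days — not constant, but cyclic with period 2.
The events fall on every Monday and Sunday.
The following Sunday is June 30, 2024.
The following Monday is July 1, 2024.

June 30, 2024; July 1, 2024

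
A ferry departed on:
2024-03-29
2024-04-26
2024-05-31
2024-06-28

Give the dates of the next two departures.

All Fridays; the gaps (28, 35, 28) vary with month length.
This is the last Friday of each month.
Last Friday of July 2024: 2024-07-26.
August 2024 ends with Friday 2024-08-30.

2024-07-26, 2024-08-30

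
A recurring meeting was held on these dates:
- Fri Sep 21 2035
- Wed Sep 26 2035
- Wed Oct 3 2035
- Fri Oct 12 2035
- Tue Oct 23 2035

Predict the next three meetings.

Mon Nov 5 2035, Tue Nov 20 2035, Fri Dec 7 2035

The spacing grows by 2 each time: 5, 7, 9, 11 days.
Next gap: 13 days. Tue Oct 23 2035 + 13 days = Mon Nov 5 2035.
Next gap: 15 days. Mon Nov 5 2035 + 15 days = Tue Nov 20 2035.
Next gap: 17 days. Tue Nov 20 2035 + 17 days = Fri Dec 7 2035.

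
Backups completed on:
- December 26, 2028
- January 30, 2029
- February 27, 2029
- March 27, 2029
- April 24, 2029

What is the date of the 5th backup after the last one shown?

September 25, 2029

All Tuesdays; the gaps (35, 28, 28, 28) vary with month length.
This is the last Tuesday of each month.
May 2029 ends with Tuesday May 29, 2029.
June 2029 ends with Tuesday June 26, 2029.
Last Tuesday of July 2029: July 31, 2029.
August 2029 ends with Tuesday August 28, 2029.
Last Tuesday of September 2029: September 25, 2029.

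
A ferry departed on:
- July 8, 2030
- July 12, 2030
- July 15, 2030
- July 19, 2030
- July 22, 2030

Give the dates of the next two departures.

The gap pattern 4, 3, 4, 3 repeats every 2 events.
These are the Mondays and Fridays of each week.
Next Friday: July 26, 2030.
Next Monday: July 29, 2030.

July 26, 2030; July 29, 2030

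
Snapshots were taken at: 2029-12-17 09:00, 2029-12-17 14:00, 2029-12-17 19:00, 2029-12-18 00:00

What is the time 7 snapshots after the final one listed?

2029-12-19 11:00

Gaps: 5, 5, 5 hours — each event is 5 hours after the previous one.
2029-12-18 00:00 + 5 h = 2029-12-18 05:00.
2029-12-18 05:00 + 5 h = 2029-12-18 10:00.
2029-12-18 10:00 + 5 h = 2029-12-18 15:00.
2029-12-18 15:00 + 5 h = 2029-12-18 20:00.
2029-12-18 20:00 + 5 h = 2029-12-19 01:00.
2029-12-19 01:00 + 5 h = 2029-12-19 06:00.
2029-12-19 06:00 + 5 h = 2029-12-19 11:00.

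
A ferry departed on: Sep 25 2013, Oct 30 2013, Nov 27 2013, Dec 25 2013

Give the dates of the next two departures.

All Wednesdays; the gaps (35, 28, 28) vary with month length.
This is the last Wednesday of each month.
Last Wednesday of January 2014: Jan 29 2014.
February 2014 ends with Wednesday Feb 26 2014.

Jan 29 2014, Feb 26 2014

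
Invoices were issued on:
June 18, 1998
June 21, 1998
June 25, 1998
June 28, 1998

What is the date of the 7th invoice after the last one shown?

Every event lands on a Thursday or Sunday (gaps cycle 3, 4, 3).
So the schedule is: every Thursday and Sunday.
Next Thursday: July 2, 1998.
The following Sunday is July 5, 1998.
The following Thursday is July 9, 1998.
Next Sunday: July 12, 1998.
Next Thursday: July 16, 1998.
The following Sunday is July 19, 1998.
The following Thursday is July 23, 1998.

July 23, 1998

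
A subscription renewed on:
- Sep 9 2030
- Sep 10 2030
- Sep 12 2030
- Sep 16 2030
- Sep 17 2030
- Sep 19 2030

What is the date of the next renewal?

Gaps: 1, 2, 4, 1, 2 days — not constant, but cyclic with period 3.
The events fall on every Monday, Tuesday and Thursday.
Next Monday: Sep 23 2030.

Sep 23 2030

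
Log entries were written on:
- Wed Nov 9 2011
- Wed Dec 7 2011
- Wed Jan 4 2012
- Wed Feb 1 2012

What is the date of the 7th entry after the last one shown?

Gaps between consecutive events: 28, 28, 28 days — a constant 28-day interval.
Wed Feb 1 2012 + 28 days = Wed Feb 29 2012.
Wed Feb 29 2012 + 28 days = Wed Mar 28 2012.
Wed Mar 28 2012 + 28 days = Wed Apr 25 2012.
Wed Apr 25 2012 + 28 days = Wed May 23 2012.
Wed May 23 2012 + 28 days = Wed Jun 20 2012.
Wed Jun 20 2012 + 28 days = Wed Jul 18 2012.
Wed Jul 18 2012 + 28 days = Wed Aug 15 2012.

Wed Aug 15 2012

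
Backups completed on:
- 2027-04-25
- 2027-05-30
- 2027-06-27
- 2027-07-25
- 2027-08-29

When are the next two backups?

Every date is a Sunday; gaps 35, 28, 28, 35 days.
Each is the last Sunday of its month (at least one falls on the 29th or later, ruling out '4th Sunday').
September 2027 ends with Sunday 2027-09-26.
Last Sunday of October 2027: 2027-10-31.

2027-09-26, 2027-10-31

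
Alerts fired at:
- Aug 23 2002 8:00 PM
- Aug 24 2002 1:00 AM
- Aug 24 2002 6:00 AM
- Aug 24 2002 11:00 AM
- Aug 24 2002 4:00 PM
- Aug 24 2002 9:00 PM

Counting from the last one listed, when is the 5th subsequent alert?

Spacing: 5, 5, 5, 5, 5 h — constant 5 h.
Aug 24 2002 9:00 PM + 5 h = Aug 25 2002 2:00 AM.
Aug 25 2002 2:00 AM + 5 h = Aug 25 2002 7:00 AM.
Aug 25 2002 7:00 AM + 5 h = Aug 25 2002 12:00 PM.
Aug 25 2002 12:00 PM + 5 h = Aug 25 2002 5:00 PM.
Aug 25 2002 5:00 PM + 5 h = Aug 25 2002 10:00 PM.

Aug 25 2002 10:00 PM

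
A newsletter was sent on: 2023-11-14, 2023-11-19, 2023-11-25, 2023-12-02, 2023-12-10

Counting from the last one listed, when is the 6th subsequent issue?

2024-02-17

Intervals are 5, 6, 7, 8 days — an arithmetic progression with common difference 1.
Next gap: 9 days. 2023-12-10 + 9 days = 2023-12-19.
Next gap: 10 days. 2023-12-19 + 10 days = 2023-12-29.
Next gap: 11 days. 2023-12-29 + 11 days = 2024-01-09.
Next gap: 12 days. 2024-01-09 + 12 days = 2024-01-21.
Next gap: 13 days. 2024-01-21 + 13 days = 2024-02-03.
Next gap: 14 days. 2024-02-03 + 14 days = 2024-02-17.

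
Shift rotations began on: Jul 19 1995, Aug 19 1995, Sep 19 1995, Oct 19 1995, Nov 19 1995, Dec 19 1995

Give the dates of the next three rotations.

Jan 19 1996, Feb 19 1996, Mar 19 1996

The day-of-month is always 19 (31, 31, 30, 31, 30 days between events).
So this recurs on the 19th of each month.
January 1996: Jan 19 1996.
Next: February 1996 → Feb 19 1996.
Next: March 1996 → Mar 19 1996.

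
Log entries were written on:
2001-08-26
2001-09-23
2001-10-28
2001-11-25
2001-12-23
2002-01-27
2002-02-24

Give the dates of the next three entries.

2002-03-24, 2002-04-28, 2002-05-26

All dates are Sundays, 28, 35, 28, 28, 35, 28 days apart.
Specifically, the 4th Sunday of each month.
March 2002 — 4th Sunday is 2002-03-24.
April 2002 — 4th Sunday is 2002-04-28.
4th Sunday of May 2002: 2002-05-26.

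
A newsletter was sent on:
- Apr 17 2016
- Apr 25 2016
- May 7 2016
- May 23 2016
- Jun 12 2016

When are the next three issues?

Jul 6 2016, Aug 3 2016, Sep 4 2016

Intervals are 8, 12, 16, 20 days — an arithmetic progression with common difference 4.
Next gap: 24 days. Jun 12 2016 + 24 days = Jul 6 2016.
Next gap: 28 days. Jul 6 2016 + 28 days = Aug 3 2016.
Next gap: 32 days. Aug 3 2016 + 32 days = Sep 4 2016.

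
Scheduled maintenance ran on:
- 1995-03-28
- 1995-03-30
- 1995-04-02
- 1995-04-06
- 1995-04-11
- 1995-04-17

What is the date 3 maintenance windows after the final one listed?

Intervals are 2, 3, 4, 5, 6 days — an arithmetic progression with common difference 1.
Next gap: 7 days. 1995-04-17 + 7 days = 1995-04-24.
Next gap: 8 days. 1995-04-24 + 8 days = 1995-05-02.
Next gap: 9 days. 1995-05-02 + 9 days = 1995-05-11.

1995-05-11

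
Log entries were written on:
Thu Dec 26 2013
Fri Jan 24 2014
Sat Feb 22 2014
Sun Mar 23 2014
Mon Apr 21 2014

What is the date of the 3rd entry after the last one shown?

Thu Jul 17 2014

The spacing is 29, 29, 29, 29 days — always 29 days.
Mon Apr 21 2014 + 29 days = Tue May 20 2014.
Tue May 20 2014 + 29 days = Wed Jun 18 2014.
Wed Jun 18 2014 + 29 days = Thu Jul 17 2014.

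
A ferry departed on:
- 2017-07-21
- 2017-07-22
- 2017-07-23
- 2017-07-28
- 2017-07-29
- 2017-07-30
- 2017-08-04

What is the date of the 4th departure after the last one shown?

2017-08-12

Gaps: 1, 1, 5, 1, 1, 5 days — not constant, but cyclic with period 3.
The events fall on every Friday, Saturday and Sunday.
Next Saturday: 2017-08-05.
The following Sunday is 2017-08-06.
The following Friday is 2017-08-11.
The following Saturday is 2017-08-12.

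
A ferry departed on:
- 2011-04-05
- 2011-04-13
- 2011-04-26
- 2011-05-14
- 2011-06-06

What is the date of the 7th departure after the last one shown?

Intervals are 8, 13, 18, 23 days — an arithmetic progression with common difference 5.
Next gap: 28 days. 2011-06-06 + 28 days = 2011-07-04.
Next gap: 33 days. 2011-07-04 + 33 days = 2011-08-06.
Next gap: 38 days. 2011-08-06 + 38 days = 2011-09-13.
Next gap: 43 days. 2011-09-13 + 43 days = 2011-10-26.
Next gap: 48 days. 2011-10-26 + 48 days = 2011-12-13.
Next gap: 53 days. 2011-12-13 + 53 days = 2012-02-04.
Next gap: 58 days. 2012-02-04 + 58 days = 2012-04-02.

2012-04-02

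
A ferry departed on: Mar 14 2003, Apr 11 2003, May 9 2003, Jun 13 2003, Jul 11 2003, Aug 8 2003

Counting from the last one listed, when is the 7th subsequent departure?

Mar 12 2004

These are Fridays at 28- or 35-day spacing (28, 28, 35, 28, 28).
The pattern: 2nd Friday of the month.
September 2003 — 2nd Friday is Sep 12 2003.
October 2003 — 2nd Friday is Oct 10 2003.
2nd Friday of November 2003: Nov 14 2003.
December 2003 — 2nd Friday is Dec 12 2003.
January 2004 — 2nd Friday is Jan 9 2004.
2nd Friday of February 2004: Feb 13 2004.
March 2004 — 2nd Friday is Mar 12 2004.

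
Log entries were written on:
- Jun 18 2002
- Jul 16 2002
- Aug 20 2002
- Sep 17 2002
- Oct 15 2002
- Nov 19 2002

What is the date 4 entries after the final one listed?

Mar 18 2003

These are Tuesdays at 28- or 35-day spacing (28, 35, 28, 28, 35).
The pattern: 3rd Tuesday of the month.
December 2002 — 3rd Tuesday is Dec 17 2002.
3rd Tuesday of January 2003: Jan 21 2003.
3rd Tuesday of February 2003: Feb 18 2003.
3rd Tuesday of March 2003: Mar 18 2003.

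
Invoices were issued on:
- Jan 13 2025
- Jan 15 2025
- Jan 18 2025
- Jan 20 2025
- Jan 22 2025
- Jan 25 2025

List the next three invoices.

Jan 27 2025, Jan 29 2025, Feb 1 2025

The gap pattern 2, 3, 2, 2, 3 repeats every 3 events.
These are the Mondays, Wednesdays and Saturdays of each week.
Next Monday: Jan 27 2025.
Next Wednesday: Jan 29 2025.
The following Saturday is Feb 1 2025.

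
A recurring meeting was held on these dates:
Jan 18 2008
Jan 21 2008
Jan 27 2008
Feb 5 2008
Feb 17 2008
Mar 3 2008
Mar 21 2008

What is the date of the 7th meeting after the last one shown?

Oct 17 2008

The spacing grows by 3 each time: 3, 6, 9, 12, 15, 18 days.
Next gap: 21 days. Mar 21 2008 + 21 days = Apr 11 2008.
Next gap: 24 days. Apr 11 2008 + 24 days = May 5 2008.
Next gap: 27 days. May 5 2008 + 27 days = Jun 1 2008.
Next gap: 30 days. Jun 1 2008 + 30 days = Jul 1 2008.
Next gap: 33 days. Jul 1 2008 + 33 days = Aug 3 2008.
Next gap: 36 days. Aug 3 2008 + 36 days = Sep 8 2008.
Next gap: 39 days. Sep 8 2008 + 39 days = Oct 17 2008.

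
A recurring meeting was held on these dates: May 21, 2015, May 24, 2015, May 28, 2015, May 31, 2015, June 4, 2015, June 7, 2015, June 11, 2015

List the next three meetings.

June 14, 2015; June 18, 2015; June 21, 2015

Gaps: 3, 4, 3, 4, 3, 4 days — not constant, but cyclic with period 2.
The events fall on every Thursday and Sunday.
Next Sunday: June 14, 2015.
Next Thursday: June 18, 2015.
The following Sunday is June 21, 2015.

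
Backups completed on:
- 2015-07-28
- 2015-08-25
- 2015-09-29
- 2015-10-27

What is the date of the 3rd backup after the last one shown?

All Tuesdays; the gaps (28, 35, 28) vary with month length.
This is the last Tuesday of each month.
Last Tuesday of November 2015: 2015-11-24.
Last Tuesday of December 2015: 2015-12-29.
January 2016 ends with Tuesday 2016-01-26.

2016-01-26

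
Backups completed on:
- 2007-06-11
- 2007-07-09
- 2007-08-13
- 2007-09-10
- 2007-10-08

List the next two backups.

These are Mondays at 28- or 35-day spacing (28, 35, 28, 28).
The pattern: 2nd Monday of the month.
November 2007 — 2nd Monday is 2007-11-12.
2nd Monday of December 2007: 2007-12-10.

2007-11-12, 2007-12-10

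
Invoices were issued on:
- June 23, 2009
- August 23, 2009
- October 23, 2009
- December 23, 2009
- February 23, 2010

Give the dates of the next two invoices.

April 23, 2010; June 23, 2010

Each date is the 23rd; the gaps (61, 61, 61, 62) track the month lengths.
The rule is the 23rd of every 2 months.
Next: April 2010 → April 23, 2010.
Next: June 2010 → June 23, 2010.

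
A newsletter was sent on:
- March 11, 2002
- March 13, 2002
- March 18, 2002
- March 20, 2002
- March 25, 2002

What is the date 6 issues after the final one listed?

Gaps: 2, 5, 2, 5 days — not constant, but cyclic with period 2.
The events fall on every Monday and Wednesday.
Next Wednesday: March 27, 2002.
The following Monday is April 1, 2002.
Next Wednesday: April 3, 2002.
Next Monday: April 8, 2002.
The following Wednesday is April 10, 2002.
Next Monday: April 15, 2002.

April 15, 2002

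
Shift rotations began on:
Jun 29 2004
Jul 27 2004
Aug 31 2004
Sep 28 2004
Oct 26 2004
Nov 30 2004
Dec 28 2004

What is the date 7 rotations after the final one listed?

These are Tuesdays with 28, 35, 28, 28, 35, 28-day gaps.
Each is the final Tuesday of its month — Jun 29 2004 is past the 28th, so '4th Tuesday' doesn't fit.
Last Tuesday of January 2005: Jan 25 2005.
February 2005 ends with Tuesday Feb 22 2005.
Last Tuesday of March 2005: Mar 29 2005.
Last Tuesday of April 2005: Apr 26 2005.
May 2005 ends with Tuesday May 31 2005.
June 2005 ends with Tuesday Jun 28 2005.
July 2005 ends with Tuesday Jul 26 2005.

Jul 26 2005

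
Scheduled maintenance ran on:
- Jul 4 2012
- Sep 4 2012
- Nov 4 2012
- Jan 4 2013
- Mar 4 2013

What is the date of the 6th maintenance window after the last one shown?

Gaps: 62, 61, 61, 59 days — not constant. Every event is on the 4th of the month.
Pattern: the 4th of every 2 months.
Next: May 2013 → May 4 2013.
July 2013: Jul 4 2013.
Next: September 2013 → Sep 4 2013.
November 2013: Nov 4 2013.
January 2014: Jan 4 2014.
Next: March 2014 → Mar 4 2014.

Mar 4 2014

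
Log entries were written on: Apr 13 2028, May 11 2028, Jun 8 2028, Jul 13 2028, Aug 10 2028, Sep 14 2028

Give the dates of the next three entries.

Oct 12 2028, Nov 9 2028, Dec 14 2028

These are Thursdays at 28- or 35-day spacing (28, 28, 35, 28, 35).
The pattern: 2nd Thursday of the month.
October 2028 — 2nd Thursday is Oct 12 2028.
2nd Thursday of November 2028: Nov 9 2028.
2nd Thursday of December 2028: Dec 14 2028.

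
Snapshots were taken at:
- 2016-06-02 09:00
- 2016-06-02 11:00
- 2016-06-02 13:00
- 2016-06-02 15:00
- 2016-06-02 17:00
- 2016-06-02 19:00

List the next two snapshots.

2016-06-02 21:00, 2016-06-02 23:00

Gaps: 2, 2, 2, 2, 2 hours — each event is 2 hours after the previous one.
2016-06-02 19:00 + 2 h = 2016-06-02 21:00.
2016-06-02 21:00 + 2 h = 2016-06-02 23:00.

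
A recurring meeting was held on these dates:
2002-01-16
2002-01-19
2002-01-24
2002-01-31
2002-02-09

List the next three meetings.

2002-02-20, 2002-03-05, 2002-03-20

The spacing grows by 2 each time: 3, 5, 7, 9 days.
Next gap: 11 days. 2002-02-09 + 11 days = 2002-02-20.
Next gap: 13 days. 2002-02-20 + 13 days = 2002-03-05.
Next gap: 15 days. 2002-03-05 + 15 days = 2002-03-20.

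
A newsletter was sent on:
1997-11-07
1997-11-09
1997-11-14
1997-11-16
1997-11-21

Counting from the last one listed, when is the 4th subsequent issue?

1997-12-05

Gaps: 2, 5, 2, 5 days — not constant, but cyclic with period 2.
The events fall on every Friday and Sunday.
The following Sunday is 1997-11-23.
Next Friday: 1997-11-28.
The following Sunday is 1997-11-30.
Next Friday: 1997-12-05.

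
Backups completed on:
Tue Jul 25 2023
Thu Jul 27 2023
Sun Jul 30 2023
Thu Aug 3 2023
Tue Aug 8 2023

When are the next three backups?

Intervals are 2, 3, 4, 5 days — an arithmetic progression with common difference 1.
Next gap: 6 days. Tue Aug 8 2023 + 6 days = Mon Aug 14 2023.
Next gap: 7 days. Mon Aug 14 2023 + 7 days = Mon Aug 21 2023.
Next gap: 8 days. Mon Aug 21 2023 + 8 days = Tue Aug 29 2023.

Mon Aug 14 2023, Mon Aug 21 2023, Tue Aug 29 2023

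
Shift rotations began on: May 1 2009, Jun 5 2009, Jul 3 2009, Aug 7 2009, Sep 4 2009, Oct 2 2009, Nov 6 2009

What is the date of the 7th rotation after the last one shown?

Jun 4 2010

Gaps: 35, 28, 35, 28, 28, 35 days — a mix of 28 and 35. Every date is a Friday.
Each is the 1st Friday of its month.
1st Friday of December 2009: Dec 4 2009.
January 2010 — 1st Friday is Jan 1 2010.
February 2010 — 1st Friday is Feb 5 2010.
1st Friday of March 2010: Mar 5 2010.
April 2010 — 1st Friday is Apr 2 2010.
May 2010 — 1st Friday is May 7 2010.
1st Friday of June 2010: Jun 4 2010.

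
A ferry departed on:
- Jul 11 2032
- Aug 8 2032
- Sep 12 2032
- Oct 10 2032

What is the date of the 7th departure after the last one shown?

May 8 2033

All dates are Sundays, 28, 35, 28 days apart.
Specifically, the 2nd Sunday of each month.
2nd Sunday of November 2032: Nov 14 2032.
December 2032 — 2nd Sunday is Dec 12 2032.
January 2033 — 2nd Sunday is Jan 9 2033.
February 2033 — 2nd Sunday is Feb 13 2033.
March 2033 — 2nd Sunday is Mar 13 2033.
April 2033 — 2nd Sunday is Apr 10 2033.
May 2033 — 2nd Sunday is May 8 2033.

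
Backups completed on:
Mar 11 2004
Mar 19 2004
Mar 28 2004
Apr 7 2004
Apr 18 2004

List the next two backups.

Apr 30 2004, May 13 2004

Gaps: 8, 9, 10, 11 days — each gap is 1 larger than the previous one.
Next gap: 12 days. Apr 18 2004 + 12 days = Apr 30 2004.
Next gap: 13 days. Apr 30 2004 + 13 days = May 13 2004.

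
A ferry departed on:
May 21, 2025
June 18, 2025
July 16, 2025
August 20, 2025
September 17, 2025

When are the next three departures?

October 15, 2025; November 19, 2025; December 17, 2025

All dates are Wednesdays, 28, 28, 35, 28 days apart.
Specifically, the 3rd Wednesday of each month.
October 2025 — 3rd Wednesday is October 15, 2025.
3rd Wednesday of November 2025: November 19, 2025.
December 2025 — 3rd Wednesday is December 17, 2025.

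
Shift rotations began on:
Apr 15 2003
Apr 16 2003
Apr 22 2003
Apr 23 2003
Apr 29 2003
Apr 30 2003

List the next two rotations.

Every event lands on a Tuesday or Wednesday (gaps cycle 1, 6, 1, 6, 1).
So the schedule is: every Tuesday and Wednesday.
Next Tuesday: May 6 2003.
The following Wednesday is May 7 2003.

May 6 2003, May 7 2003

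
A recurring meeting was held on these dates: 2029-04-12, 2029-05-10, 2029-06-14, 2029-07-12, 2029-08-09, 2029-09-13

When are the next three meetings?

Gaps: 28, 35, 28, 28, 35 days — a mix of 28 and 35. Every date is a Thursday.
Each is the 2nd Thursday of its month.
2nd Thursday of October 2029: 2029-10-11.
November 2029 — 2nd Thursday is 2029-11-08.
December 2029 — 2nd Thursday is 2029-12-13.

2029-10-11, 2029-11-08, 2029-12-13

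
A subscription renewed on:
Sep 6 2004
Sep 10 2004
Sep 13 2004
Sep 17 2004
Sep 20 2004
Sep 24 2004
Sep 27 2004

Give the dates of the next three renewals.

Oct 1 2004, Oct 4 2004, Oct 8 2004

The gap pattern 4, 3, 4, 3, 4, 3 repeats every 2 events.
These are the Mondays and Fridays of each week.
Next Friday: Oct 1 2004.
The following Monday is Oct 4 2004.
The following Friday is Oct 8 2004.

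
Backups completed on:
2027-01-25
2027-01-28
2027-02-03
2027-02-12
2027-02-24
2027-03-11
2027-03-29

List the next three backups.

Gaps: 3, 6, 9, 12, 15, 18 days — each gap is 3 larger than the previous one.
Next gap: 21 days. 2027-03-29 + 21 days = 2027-04-19.
Next gap: 24 days. 2027-04-19 + 24 days = 2027-05-13.
Next gap: 27 days. 2027-05-13 + 27 days = 2027-06-09.

2027-04-19, 2027-05-13, 2027-06-09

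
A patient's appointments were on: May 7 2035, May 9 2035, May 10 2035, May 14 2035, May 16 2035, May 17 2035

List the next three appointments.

May 21 2035, May 23 2035, May 24 2035

Gaps: 2, 1, 4, 2, 1 days — not constant, but cyclic with period 3.
The events fall on every Monday, Wednesday and Thursday.
The following Monday is May 21 2035.
Next Wednesday: May 23 2035.
Next Thursday: May 24 2035.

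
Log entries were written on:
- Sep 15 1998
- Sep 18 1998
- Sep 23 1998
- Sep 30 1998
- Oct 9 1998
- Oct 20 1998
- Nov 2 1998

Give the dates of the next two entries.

Nov 17 1998, Dec 4 1998

Gaps: 3, 5, 7, 9, 11, 13 days — each gap is 2 larger than the previous one.
Next gap: 15 days. Nov 2 1998 + 15 days = Nov 17 1998.
Next gap: 17 days. Nov 17 1998 + 17 days = Dec 4 1998.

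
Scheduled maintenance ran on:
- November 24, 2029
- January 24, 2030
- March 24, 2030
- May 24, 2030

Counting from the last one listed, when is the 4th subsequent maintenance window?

The day-of-month is always 24 (61, 59, 61 days between events).
So this recurs on the 24th of every 2 months.
July 2030: July 24, 2030.
Next: September 2030 → September 24, 2030.
November 2030: November 24, 2030.
January 2031: January 24, 2031.

January 24, 2031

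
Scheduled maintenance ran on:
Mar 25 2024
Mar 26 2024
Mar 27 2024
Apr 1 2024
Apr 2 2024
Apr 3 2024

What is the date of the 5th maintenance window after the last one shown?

Apr 16 2024

Every event lands on a Monday or Tuesday or Wednesday (gaps cycle 1, 1, 5, 1, 1).
So the schedule is: every Monday, Tuesday and Wednesday.
Next Monday: Apr 8 2024.
The following Tuesday is Apr 9 2024.
The following Wednesday is Apr 10 2024.
The following Monday is Apr 15 2024.
Next Tuesday: Apr 16 2024.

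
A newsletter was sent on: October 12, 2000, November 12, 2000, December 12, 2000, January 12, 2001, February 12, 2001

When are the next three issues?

March 12, 2001; April 12, 2001; May 12, 2001

Each date is the 12th; the gaps (31, 30, 31, 31) track the month lengths.
The rule is the 12th of each month.
March 2001: March 12, 2001.
Next: April 2001 → April 12, 2001.
May 2001: May 12, 2001.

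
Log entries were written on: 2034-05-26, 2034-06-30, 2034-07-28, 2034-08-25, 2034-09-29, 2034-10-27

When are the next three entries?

2034-11-24, 2034-12-29, 2035-01-26

Every date is a Friday; gaps 35, 28, 28, 35, 28 days.
Each is the last Friday of its month (at least one falls on the 29th or later, ruling out '4th Friday').
Last Friday of November 2034: 2034-11-24.
Last Friday of December 2034: 2034-12-29.
January 2035 ends with Friday 2035-01-26.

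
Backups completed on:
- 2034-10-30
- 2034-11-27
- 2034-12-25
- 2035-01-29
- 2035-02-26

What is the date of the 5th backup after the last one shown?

2035-07-30

All Mondays; the gaps (28, 28, 35, 28) vary with month length.
This is the last Monday of each month.
March 2035 ends with Monday 2035-03-26.
April 2035 ends with Monday 2035-04-30.
Last Monday of May 2035: 2035-05-28.
June 2035 ends with Monday 2035-06-25.
July 2035 ends with Monday 2035-07-30.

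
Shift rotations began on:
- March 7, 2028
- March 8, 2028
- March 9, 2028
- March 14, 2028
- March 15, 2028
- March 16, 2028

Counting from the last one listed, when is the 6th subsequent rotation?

March 30, 2028

Every event lands on a Tuesday or Wednesday or Thursday (gaps cycle 1, 1, 5, 1, 1).
So the schedule is: every Tuesday, Wednesday and Thursday.
The following Tuesday is March 21, 2028.
Next Wednesday: March 22, 2028.
The following Thursday is March 23, 2028.
Next Tuesday: March 28, 2028.
The following Wednesday is March 29, 2028.
Next Thursday: March 30, 2028.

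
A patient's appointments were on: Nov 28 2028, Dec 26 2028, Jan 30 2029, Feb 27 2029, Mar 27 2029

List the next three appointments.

All Tuesdays; the gaps (28, 35, 28, 28) vary with month length.
This is the last Tuesday of each month.
April 2029 ends with Tuesday Apr 24 2029.
May 2029 ends with Tuesday May 29 2029.
Last Tuesday of June 2029: Jun 26 2029.

Apr 24 2029, May 29 2029, Jun 26 2029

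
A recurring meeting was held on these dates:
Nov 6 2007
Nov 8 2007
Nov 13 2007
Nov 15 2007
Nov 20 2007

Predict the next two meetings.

Nov 22 2007, Nov 27 2007

Every event lands on a Tuesday or Thursday (gaps cycle 2, 5, 2, 5).
So the schedule is: every Tuesday and Thursday.
The following Thursday is Nov 22 2007.
The following Tuesday is Nov 27 2007.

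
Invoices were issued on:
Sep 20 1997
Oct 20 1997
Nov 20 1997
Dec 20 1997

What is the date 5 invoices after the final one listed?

May 20 1998

Each date is the 20th; the gaps (30, 31, 30) track the month lengths.
The rule is the 20th of each month.
January 1998: Jan 20 1998.
Next: February 1998 → Feb 20 1998.
Next: March 1998 → Mar 20 1998.
April 1998: Apr 20 1998.
Next: May 1998 → May 20 1998.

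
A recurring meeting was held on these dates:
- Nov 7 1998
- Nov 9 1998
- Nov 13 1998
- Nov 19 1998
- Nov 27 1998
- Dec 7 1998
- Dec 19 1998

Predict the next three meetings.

Gaps: 2, 4, 6, 8, 10, 12 days — each gap is 2 larger than the previous one.
Next gap: 14 days. Dec 19 1998 + 14 days = Jan 2 1999.
Next gap: 16 days. Jan 2 1999 + 16 days = Jan 18 1999.
Next gap: 18 days. Jan 18 1999 + 18 days = Feb 5 1999.

Jan 2 1999, Jan 18 1999, Feb 5 1999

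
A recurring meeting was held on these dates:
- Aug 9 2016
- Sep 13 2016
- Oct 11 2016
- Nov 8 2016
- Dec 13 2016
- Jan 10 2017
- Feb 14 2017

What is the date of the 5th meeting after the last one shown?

These are Tuesdays at 28- or 35-day spacing (35, 28, 28, 35, 28, 35).
The pattern: 2nd Tuesday of the month.
March 2017 — 2nd Tuesday is Mar 14 2017.
2nd Tuesday of April 2017: Apr 11 2017.
2nd Tuesday of May 2017: May 9 2017.
June 2017 — 2nd Tuesday is Jun 13 2017.
July 2017 — 2nd Tuesday is Jul 11 2017.

Jul 11 2017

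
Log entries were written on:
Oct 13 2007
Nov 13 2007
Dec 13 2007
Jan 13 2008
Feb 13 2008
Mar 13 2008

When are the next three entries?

Each date is the 13th; the gaps (31, 30, 31, 31, 29) track the month lengths.
The rule is the 13th of each month.
April 2008: Apr 13 2008.
Next: May 2008 → May 13 2008.
Next: June 2008 → Jun 13 2008.

Apr 13 2008, May 13 2008, Jun 13 2008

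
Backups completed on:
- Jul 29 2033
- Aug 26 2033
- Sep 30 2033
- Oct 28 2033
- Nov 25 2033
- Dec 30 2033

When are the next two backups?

Jan 27 2034, Feb 24 2034

Every date is a Friday; gaps 28, 35, 28, 28, 35 days.
Each is the last Friday of its month (at least one falls on the 29th or later, ruling out '4th Friday').
Last Friday of January 2034: Jan 27 2034.
February 2034 ends with Friday Feb 24 2034.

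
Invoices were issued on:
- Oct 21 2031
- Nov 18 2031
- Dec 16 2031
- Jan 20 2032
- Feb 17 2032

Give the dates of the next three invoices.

Mar 16 2032, Apr 20 2032, May 18 2032

Gaps: 28, 28, 35, 28 days — a mix of 28 and 35. Every date is a Tuesday.
Each is the 3rd Tuesday of its month.
3rd Tuesday of March 2032: Mar 16 2032.
3rd Tuesday of April 2032: Apr 20 2032.
May 2032 — 3rd Tuesday is May 18 2032.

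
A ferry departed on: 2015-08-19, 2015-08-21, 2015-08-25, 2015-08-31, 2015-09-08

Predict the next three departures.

2015-09-18, 2015-09-30, 2015-10-14

The spacing grows by 2 each time: 2, 4, 6, 8 days.
Next gap: 10 days. 2015-09-08 + 10 days = 2015-09-18.
Next gap: 12 days. 2015-09-18 + 12 days = 2015-09-30.
Next gap: 14 days. 2015-09-30 + 14 days = 2015-10-14.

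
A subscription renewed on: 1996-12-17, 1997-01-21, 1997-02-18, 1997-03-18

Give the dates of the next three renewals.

1997-04-15, 1997-05-20, 1997-06-17

Gaps: 35, 28, 28 days — a mix of 28 and 35. Every date is a Tuesday.
Each is the 3rd Tuesday of its month.
April 1997 — 3rd Tuesday is 1997-04-15.
3rd Tuesday of May 1997: 1997-05-20.
June 1997 — 3rd Tuesday is 1997-06-17.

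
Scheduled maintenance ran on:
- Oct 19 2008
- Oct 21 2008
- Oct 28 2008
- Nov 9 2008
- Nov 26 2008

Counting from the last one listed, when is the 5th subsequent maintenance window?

May 5 2009

Gaps: 2, 7, 12, 17 days — each gap is 5 larger than the previous one.
Next gap: 22 days. Nov 26 2008 + 22 days = Dec 18 2008.
Next gap: 27 days. Dec 18 2008 + 27 days = Jan 14 2009.
Next gap: 32 days. Jan 14 2009 + 32 days = Feb 15 2009.
Next gap: 37 days. Feb 15 2009 + 37 days = Mar 24 2009.
Next gap: 42 days. Mar 24 2009 + 42 days = May 5 2009.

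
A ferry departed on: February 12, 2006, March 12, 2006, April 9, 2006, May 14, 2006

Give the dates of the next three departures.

June 11, 2006; July 9, 2006; August 13, 2006

Gaps: 28, 28, 35 days — a mix of 28 and 35. Every date is a Sunday.
Each is the 2nd Sunday of its month.
June 2006 — 2nd Sunday is June 11, 2006.
July 2006 — 2nd Sunday is July 9, 2006.
August 2006 — 2nd Sunday is August 13, 2006.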